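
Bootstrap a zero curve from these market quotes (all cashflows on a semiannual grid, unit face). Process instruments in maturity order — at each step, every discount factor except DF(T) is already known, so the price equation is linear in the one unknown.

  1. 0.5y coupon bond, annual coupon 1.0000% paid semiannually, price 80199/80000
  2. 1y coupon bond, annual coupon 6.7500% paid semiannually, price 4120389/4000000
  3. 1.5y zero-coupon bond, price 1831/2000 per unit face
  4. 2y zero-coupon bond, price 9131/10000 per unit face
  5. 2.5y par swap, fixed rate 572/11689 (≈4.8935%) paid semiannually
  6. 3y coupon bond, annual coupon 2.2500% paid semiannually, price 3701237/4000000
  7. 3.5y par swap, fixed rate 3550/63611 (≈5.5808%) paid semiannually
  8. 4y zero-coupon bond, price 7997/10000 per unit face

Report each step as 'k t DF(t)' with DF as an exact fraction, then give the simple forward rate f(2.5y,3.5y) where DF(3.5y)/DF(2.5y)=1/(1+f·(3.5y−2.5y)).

1 1/2 399/400
2 1 9639/10000
3 3/2 1831/2000
4 2 9131/10000
5 5/2 1107/1250
6 3 863/1000
7 7/2 329/400
8 4 7997/10000
f(2.5y,3.5y) = ((1107/1250)/(329/400) − 1)/(1) = 631/8225 ≈ 7.6717%

step 1 [0.5y] bond c/2=1/200: DF=(80199/80000 − 1/200·(0))/(1+1/200) = 399/400 ≈ 0.997500
step 2 [1y] bond c/2=27/800: DF=(4120389/4000000 − 27/800·(0.997500))/(1+27/800) = 9639/10000 ≈ 0.963900
step 3 [1.5y] zero: DF = P = 1831/2000 ≈ 0.915500
step 4 [2y] zero: DF = P = 9131/10000 ≈ 0.913100
step 5 [2.5y] swap r/2=286/11689: DF=(1 − 286/11689·(0.997500+0.963900+0.915500+0.913100))/(1+286/11689) = 1107/1250 ≈ 0.885600
step 6 [3y] bond c/2=9/800: DF=(3701237/4000000 − 9/800·(0.997500+0.963900+0.915500+0.913100+0.885600))/(1+9/800) = 863/1000 ≈ 0.863000
step 7 [3.5y] swap r/2=1775/63611: DF=(1 − 1775/63611·(0.997500+0.963900+0.915500+0.913100+0.885600+0.863000))/(1+1775/63611) = 329/400 ≈ 0.822500
step 8 [4y] zero: DF = P = 7997/10000 ≈ 0.799700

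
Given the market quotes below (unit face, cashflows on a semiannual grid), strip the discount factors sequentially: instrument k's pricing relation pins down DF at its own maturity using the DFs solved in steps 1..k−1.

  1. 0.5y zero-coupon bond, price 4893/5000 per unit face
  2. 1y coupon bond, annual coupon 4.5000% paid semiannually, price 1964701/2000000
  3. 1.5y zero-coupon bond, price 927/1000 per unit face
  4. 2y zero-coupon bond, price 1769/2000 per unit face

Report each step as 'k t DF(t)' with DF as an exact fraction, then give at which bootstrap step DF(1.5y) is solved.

1 1/2 4893/5000
2 1 587/625
3 3/2 927/1000
4 2 1769/2000
DF(1.5y) is solved at step 3

step 1 [0.5y] zero: DF = P = 4893/5000 ≈ 0.978600
step 2 [1y] bond c/2=9/400: DF=(1964701/2000000 − 9/400·(0.978600))/(1+9/400) = 587/625 ≈ 0.939200
step 3 [1.5y] zero: DF = P = 927/1000 ≈ 0.927000
step 4 [2y] zero: DF = P = 1769/2000 ≈ 0.884500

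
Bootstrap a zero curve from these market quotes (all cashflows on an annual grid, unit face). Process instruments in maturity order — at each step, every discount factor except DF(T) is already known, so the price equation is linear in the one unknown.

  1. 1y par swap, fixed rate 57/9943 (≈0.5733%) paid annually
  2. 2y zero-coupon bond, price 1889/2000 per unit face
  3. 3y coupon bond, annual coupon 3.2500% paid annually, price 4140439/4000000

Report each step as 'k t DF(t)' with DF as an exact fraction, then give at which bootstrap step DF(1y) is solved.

step 1 [1y] swap r/1=57/9943: DF=(1 − 57/9943·(0))/(1+57/9943) = 9943/10000 ≈ 0.994300
step 2 [2y] zero: DF = P = 1889/2000 ≈ 0.944500
step 3 [3y] bond c/1=13/400: DF=(4140439/4000000 − 13/400·(0.994300+0.944500))/(1+13/400) = 1883/2000 ≈ 0.941500

1 1 9943/10000
2 2 1889/2000
3 3 1883/2000
DF(1y) is solved at step 1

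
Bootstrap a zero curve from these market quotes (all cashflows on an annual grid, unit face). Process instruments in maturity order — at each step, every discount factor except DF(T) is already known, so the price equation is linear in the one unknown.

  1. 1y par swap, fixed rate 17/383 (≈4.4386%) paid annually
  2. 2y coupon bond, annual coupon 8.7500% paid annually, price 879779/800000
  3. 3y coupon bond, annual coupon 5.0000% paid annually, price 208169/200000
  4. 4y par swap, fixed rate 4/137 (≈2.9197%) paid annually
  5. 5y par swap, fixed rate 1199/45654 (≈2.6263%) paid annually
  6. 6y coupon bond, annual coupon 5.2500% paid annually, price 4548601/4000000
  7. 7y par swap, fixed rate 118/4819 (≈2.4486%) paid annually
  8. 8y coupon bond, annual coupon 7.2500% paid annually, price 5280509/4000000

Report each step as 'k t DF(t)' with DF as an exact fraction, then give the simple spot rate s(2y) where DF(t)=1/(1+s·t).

1 1 383/400
2 2 4671/5000
3 3 2253/2500
4 4 2231/2500
5 5 8801/10000
6 6 8527/10000
7 7 4233/5000
8 8 4037/5000
s(2y) = (1/(4671/5000) − 1)/(2) = 329/9342 ≈ 3.5217%

step 1 [1y] swap r/1=17/383: DF=(1 − 17/383·(0))/(1+17/383) = 383/400 ≈ 0.957500
step 2 [2y] bond c/1=7/80: DF=(879779/800000 − 7/80·(0.957500))/(1+7/80) = 4671/5000 ≈ 0.934200
step 3 [3y] bond c/1=1/20: DF=(208169/200000 − 1/20·(0.957500+0.934200))/(1+1/20) = 2253/2500 ≈ 0.901200
step 4 [4y] swap r/1=4/137: DF=(1 − 4/137·(0.957500+0.934200+0.901200))/(1+4/137) = 2231/2500 ≈ 0.892400
step 5 [5y] swap r/1=1199/45654: DF=(1 − 1199/45654·(0.957500+0.934200+0.901200+0.892400))/(1+1199/45654) = 8801/10000 ≈ 0.880100
step 6 [6y] bond c/1=21/400: DF=(4548601/4000000 − 21/400·(0.957500+0.934200+0.901200+0.892400+0.880100))/(1+21/400) = 8527/10000 ≈ 0.852700
step 7 [7y] swap r/1=118/4819: DF=(1 − 118/4819·(0.957500+0.934200+0.901200+0.892400+0.880100+0.852700))/(1+118/4819) = 4233/5000 ≈ 0.846600
step 8 [8y] bond c/1=29/400: DF=(5280509/4000000 − 29/400·(0.957500+0.934200+0.901200+0.892400+0.880100+0.852700+0.846600))/(1+29/400) = 4037/5000 ≈ 0.807400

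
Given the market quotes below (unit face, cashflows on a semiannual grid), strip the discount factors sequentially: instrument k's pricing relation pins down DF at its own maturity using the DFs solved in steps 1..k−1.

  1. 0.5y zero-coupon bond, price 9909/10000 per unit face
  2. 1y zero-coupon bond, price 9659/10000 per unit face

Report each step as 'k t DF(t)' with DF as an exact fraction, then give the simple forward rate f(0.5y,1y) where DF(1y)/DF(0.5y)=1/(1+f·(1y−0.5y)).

step 1 [0.5y] zero: DF = P = 9909/10000 ≈ 0.990900
step 2 [1y] zero: DF = P = 9659/10000 ≈ 0.965900

1 1/2 9909/10000
2 1 9659/10000
f(0.5y,1y) = ((9909/10000)/(9659/10000) − 1)/(1/2) = 500/9659 ≈ 5.1765%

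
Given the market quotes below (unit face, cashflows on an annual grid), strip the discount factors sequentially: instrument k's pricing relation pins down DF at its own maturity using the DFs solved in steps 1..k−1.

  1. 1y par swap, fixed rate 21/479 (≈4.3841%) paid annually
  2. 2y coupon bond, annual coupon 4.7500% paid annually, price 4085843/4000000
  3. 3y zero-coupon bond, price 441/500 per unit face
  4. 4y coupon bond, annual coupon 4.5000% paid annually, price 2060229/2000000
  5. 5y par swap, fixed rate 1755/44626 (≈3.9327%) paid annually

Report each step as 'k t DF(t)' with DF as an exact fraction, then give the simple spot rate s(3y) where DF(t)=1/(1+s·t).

1 1 479/500
2 2 9317/10000
3 3 441/500
4 4 1083/1250
5 5 1649/2000
s(3y) = (1/(441/500) − 1)/(3) = 59/1323 ≈ 4.4596%

step 1 [1y] swap r/1=21/479: DF=(1 − 21/479·(0))/(1+21/479) = 479/500 ≈ 0.958000
step 2 [2y] bond c/1=19/400: DF=(4085843/4000000 − 19/400·(0.958000))/(1+19/400) = 9317/10000 ≈ 0.931700
step 3 [3y] zero: DF = P = 441/500 ≈ 0.882000
step 4 [4y] bond c/1=9/200: DF=(2060229/2000000 − 9/200·(0.958000+0.931700+0.882000))/(1+9/200) = 1083/1250 ≈ 0.866400
step 5 [5y] swap r/1=1755/44626: DF=(1 − 1755/44626·(0.958000+0.931700+0.882000+0.866400))/(1+1755/44626) = 1649/2000 ≈ 0.824500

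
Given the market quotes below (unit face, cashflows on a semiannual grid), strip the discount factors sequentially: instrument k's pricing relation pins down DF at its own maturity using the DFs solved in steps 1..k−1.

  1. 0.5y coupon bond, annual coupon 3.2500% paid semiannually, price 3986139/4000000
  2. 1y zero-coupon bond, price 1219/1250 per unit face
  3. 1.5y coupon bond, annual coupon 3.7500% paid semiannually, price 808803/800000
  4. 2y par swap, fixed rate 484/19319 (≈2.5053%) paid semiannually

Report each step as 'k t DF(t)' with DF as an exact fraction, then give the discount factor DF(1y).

1 1/2 4903/5000
2 1 1219/1250
3 3/2 2391/2500
4 2 2379/2500
DF(1y) = 1219/1250 ≈ 0.975200

step 1 [0.5y] bond c/2=13/800: DF=(3986139/4000000 − 13/800·(0))/(1+13/800) = 4903/5000 ≈ 0.980600
step 2 [1y] zero: DF = P = 1219/1250 ≈ 0.975200
step 3 [1.5y] bond c/2=3/160: DF=(808803/800000 − 3/160·(0.980600+0.975200))/(1+3/160) = 2391/2500 ≈ 0.956400
step 4 [2y] swap r/2=242/19319: DF=(1 − 242/19319·(0.980600+0.975200+0.956400))/(1+242/19319) = 2379/2500 ≈ 0.951600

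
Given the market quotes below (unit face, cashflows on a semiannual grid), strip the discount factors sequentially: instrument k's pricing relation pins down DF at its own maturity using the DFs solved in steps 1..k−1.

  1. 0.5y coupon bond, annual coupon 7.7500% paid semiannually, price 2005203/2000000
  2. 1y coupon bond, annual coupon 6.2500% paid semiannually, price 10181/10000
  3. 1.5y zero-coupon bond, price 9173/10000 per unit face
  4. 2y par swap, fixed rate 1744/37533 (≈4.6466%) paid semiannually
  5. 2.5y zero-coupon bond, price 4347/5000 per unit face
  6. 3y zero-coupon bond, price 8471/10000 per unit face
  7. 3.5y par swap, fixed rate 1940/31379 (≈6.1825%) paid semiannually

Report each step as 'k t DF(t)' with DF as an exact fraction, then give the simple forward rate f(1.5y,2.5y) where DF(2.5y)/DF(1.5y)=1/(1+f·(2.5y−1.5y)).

1 1/2 2413/2500
2 1 479/500
3 3/2 9173/10000
4 2 1141/1250
5 5/2 4347/5000
6 3 8471/10000
7 7/2 403/500
f(1.5y,2.5y) = ((9173/10000)/(4347/5000) − 1)/(1) = 479/8694 ≈ 5.5095%

step 1 [0.5y] bond c/2=31/800: DF=(2005203/2000000 − 31/800·(0))/(1+31/800) = 2413/2500 ≈ 0.965200
step 2 [1y] bond c/2=1/32: DF=(10181/10000 − 1/32·(0.965200))/(1+1/32) = 479/500 ≈ 0.958000
step 3 [1.5y] zero: DF = P = 9173/10000 ≈ 0.917300
step 4 [2y] swap r/2=872/37533: DF=(1 − 872/37533·(0.965200+0.958000+0.917300))/(1+872/37533) = 1141/1250 ≈ 0.912800
step 5 [2.5y] zero: DF = P = 4347/5000 ≈ 0.869400
step 6 [3y] zero: DF = P = 8471/10000 ≈ 0.847100
step 7 [3.5y] swap r/2=970/31379: DF=(1 − 970/31379·(0.965200+0.958000+0.917300+0.912800+0.869400+0.847100))/(1+970/31379) = 403/500 ≈ 0.806000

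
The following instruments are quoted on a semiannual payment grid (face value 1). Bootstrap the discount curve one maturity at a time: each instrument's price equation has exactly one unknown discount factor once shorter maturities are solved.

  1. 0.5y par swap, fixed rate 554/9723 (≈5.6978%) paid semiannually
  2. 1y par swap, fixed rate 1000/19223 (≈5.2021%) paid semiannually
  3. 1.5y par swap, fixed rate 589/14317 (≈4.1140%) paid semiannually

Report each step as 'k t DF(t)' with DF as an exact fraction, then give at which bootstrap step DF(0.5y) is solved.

step 1 [0.5y] swap r/2=277/9723: DF=(1 − 277/9723·(0))/(1+277/9723) = 9723/10000 ≈ 0.972300
step 2 [1y] swap r/2=500/19223: DF=(1 − 500/19223·(0.972300))/(1+500/19223) = 19/20 ≈ 0.950000
step 3 [1.5y] swap r/2=589/28634: DF=(1 − 589/28634·(0.972300+0.950000))/(1+589/28634) = 9411/10000 ≈ 0.941100

1 1/2 9723/10000
2 1 19/20
3 3/2 9411/10000
DF(0.5y) is solved at step 1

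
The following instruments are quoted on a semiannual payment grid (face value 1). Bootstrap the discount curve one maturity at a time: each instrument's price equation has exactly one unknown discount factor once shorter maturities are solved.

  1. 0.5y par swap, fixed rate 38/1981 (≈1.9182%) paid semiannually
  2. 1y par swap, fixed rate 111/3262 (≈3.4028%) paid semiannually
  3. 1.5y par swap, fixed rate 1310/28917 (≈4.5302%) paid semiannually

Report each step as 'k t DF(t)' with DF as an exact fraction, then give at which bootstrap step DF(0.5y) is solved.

1 1/2 1981/2000
2 1 9667/10000
3 3/2 1869/2000
DF(0.5y) is solved at step 1

step 1 [0.5y] swap r/2=19/1981: DF=(1 − 19/1981·(0))/(1+19/1981) = 1981/2000 ≈ 0.990500
step 2 [1y] swap r/2=111/6524: DF=(1 − 111/6524·(0.990500))/(1+111/6524) = 9667/10000 ≈ 0.966700
step 3 [1.5y] swap r/2=655/28917: DF=(1 − 655/28917·(0.990500+0.966700))/(1+655/28917) = 1869/2000 ≈ 0.934500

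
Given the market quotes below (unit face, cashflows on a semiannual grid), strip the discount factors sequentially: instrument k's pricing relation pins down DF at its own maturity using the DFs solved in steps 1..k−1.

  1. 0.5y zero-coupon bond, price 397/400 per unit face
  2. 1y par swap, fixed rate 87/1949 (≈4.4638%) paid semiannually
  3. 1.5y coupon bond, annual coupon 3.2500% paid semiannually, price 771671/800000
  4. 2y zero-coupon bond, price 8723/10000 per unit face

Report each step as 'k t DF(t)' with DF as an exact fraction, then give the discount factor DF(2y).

step 1 [0.5y] zero: DF = P = 397/400 ≈ 0.992500
step 2 [1y] swap r/2=87/3898: DF=(1 − 87/3898·(0.992500))/(1+87/3898) = 1913/2000 ≈ 0.956500
step 3 [1.5y] bond c/2=13/800: DF=(771671/800000 − 13/800·(0.992500+0.956500))/(1+13/800) = 459/500 ≈ 0.918000
step 4 [2y] zero: DF = P = 8723/10000 ≈ 0.872300

1 1/2 397/400
2 1 1913/2000
3 3/2 459/500
4 2 8723/10000
DF(2y) = 8723/10000 ≈ 0.872300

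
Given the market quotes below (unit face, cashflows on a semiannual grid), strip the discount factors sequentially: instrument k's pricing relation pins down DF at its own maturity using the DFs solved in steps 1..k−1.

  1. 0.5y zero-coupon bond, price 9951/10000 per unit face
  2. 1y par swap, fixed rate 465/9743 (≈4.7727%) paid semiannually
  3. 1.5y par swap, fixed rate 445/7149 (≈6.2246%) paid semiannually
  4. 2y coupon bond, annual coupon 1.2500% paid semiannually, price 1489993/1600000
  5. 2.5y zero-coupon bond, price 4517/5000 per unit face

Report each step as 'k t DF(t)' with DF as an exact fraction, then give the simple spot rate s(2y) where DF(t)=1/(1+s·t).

1 1/2 9951/10000
2 1 1907/2000
3 3/2 911/1000
4 2 9077/10000
5 5/2 4517/5000
s(2y) = (1/(9077/10000) − 1)/(2) = 923/18154 ≈ 5.0843%

step 1 [0.5y] zero: DF = P = 9951/10000 ≈ 0.995100
step 2 [1y] swap r/2=465/19486: DF=(1 − 465/19486·(0.995100))/(1+465/19486) = 1907/2000 ≈ 0.953500
step 3 [1.5y] swap r/2=445/14298: DF=(1 − 445/14298·(0.995100+0.953500))/(1+445/14298) = 911/1000 ≈ 0.911000
step 4 [2y] bond c/2=1/160: DF=(1489993/1600000 − 1/160·(0.995100+0.953500+0.911000))/(1+1/160) = 9077/10000 ≈ 0.907700
step 5 [2.5y] zero: DF = P = 4517/5000 ≈ 0.903400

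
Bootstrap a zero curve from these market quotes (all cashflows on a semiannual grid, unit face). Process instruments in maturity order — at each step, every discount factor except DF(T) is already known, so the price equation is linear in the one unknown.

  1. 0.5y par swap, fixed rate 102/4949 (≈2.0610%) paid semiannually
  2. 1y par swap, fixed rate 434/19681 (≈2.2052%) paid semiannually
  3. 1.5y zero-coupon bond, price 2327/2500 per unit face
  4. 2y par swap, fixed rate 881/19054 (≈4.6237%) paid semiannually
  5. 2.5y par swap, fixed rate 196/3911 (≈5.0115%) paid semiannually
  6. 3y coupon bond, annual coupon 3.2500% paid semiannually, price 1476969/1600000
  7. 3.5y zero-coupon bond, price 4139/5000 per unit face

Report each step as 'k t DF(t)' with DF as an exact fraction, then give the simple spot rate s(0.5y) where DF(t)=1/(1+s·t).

step 1 [0.5y] swap r/2=51/4949: DF=(1 − 51/4949·(0))/(1+51/4949) = 4949/5000 ≈ 0.989800
step 2 [1y] swap r/2=217/19681: DF=(1 − 217/19681·(0.989800))/(1+217/19681) = 9783/10000 ≈ 0.978300
step 3 [1.5y] zero: DF = P = 2327/2500 ≈ 0.930800
step 4 [2y] swap r/2=881/38108: DF=(1 − 881/38108·(0.989800+0.978300+0.930800))/(1+881/38108) = 9119/10000 ≈ 0.911900
step 5 [2.5y] swap r/2=98/3911: DF=(1 − 98/3911·(0.989800+0.978300+0.930800+0.911900))/(1+98/3911) = 1103/1250 ≈ 0.882400
step 6 [3y] bond c/2=13/800: DF=(1476969/1600000 − 13/800·(0.989800+0.978300+0.930800+0.911900+0.882400))/(1+13/800) = 8333/10000 ≈ 0.833300
step 7 [3.5y] zero: DF = P = 4139/5000 ≈ 0.827800

1 1/2 4949/5000
2 1 9783/10000
3 3/2 2327/2500
4 2 9119/10000
5 5/2 1103/1250
6 3 8333/10000
7 7/2 4139/5000
s(0.5y) = (1/(4949/5000) − 1)/(1/2) = 102/4949 ≈ 2.0610%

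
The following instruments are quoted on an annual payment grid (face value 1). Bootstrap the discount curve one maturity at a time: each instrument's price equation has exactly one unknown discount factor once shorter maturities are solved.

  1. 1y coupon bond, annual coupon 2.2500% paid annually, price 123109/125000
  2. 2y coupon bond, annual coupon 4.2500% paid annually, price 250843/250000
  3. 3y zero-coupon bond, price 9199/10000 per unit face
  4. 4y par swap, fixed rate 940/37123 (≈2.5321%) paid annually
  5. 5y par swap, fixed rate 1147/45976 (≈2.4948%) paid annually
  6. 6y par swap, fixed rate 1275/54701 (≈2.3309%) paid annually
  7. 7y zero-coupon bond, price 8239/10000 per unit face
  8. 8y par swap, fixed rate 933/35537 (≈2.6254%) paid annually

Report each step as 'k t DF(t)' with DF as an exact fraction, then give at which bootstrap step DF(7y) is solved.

step 1 [1y] bond c/1=9/400: DF=(123109/125000 − 9/400·(0))/(1+9/400) = 602/625 ≈ 0.963200
step 2 [2y] bond c/1=17/400: DF=(250843/250000 − 17/400·(0.963200))/(1+17/400) = 577/625 ≈ 0.923200
step 3 [3y] zero: DF = P = 9199/10000 ≈ 0.919900
step 4 [4y] swap r/1=940/37123: DF=(1 − 940/37123·(0.963200+0.923200+0.919900))/(1+940/37123) = 453/500 ≈ 0.906000
step 5 [5y] swap r/1=1147/45976: DF=(1 − 1147/45976·(0.963200+0.923200+0.919900+0.906000))/(1+1147/45976) = 8853/10000 ≈ 0.885300
step 6 [6y] swap r/1=1275/54701: DF=(1 − 1275/54701·(0.963200+0.923200+0.919900+0.906000+0.885300))/(1+1275/54701) = 349/400 ≈ 0.872500
step 7 [7y] zero: DF = P = 8239/10000 ≈ 0.823900
step 8 [8y] swap r/1=933/35537: DF=(1 − 933/35537·(0.963200+0.923200+0.919900+0.906000+0.885300+0.872500+0.823900))/(1+933/35537) = 4067/5000 ≈ 0.813400

1 1 602/625
2 2 577/625
3 3 9199/10000
4 4 453/500
5 5 8853/10000
6 6 349/400
7 7 8239/10000
8 8 4067/5000
DF(7y) is solved at step 7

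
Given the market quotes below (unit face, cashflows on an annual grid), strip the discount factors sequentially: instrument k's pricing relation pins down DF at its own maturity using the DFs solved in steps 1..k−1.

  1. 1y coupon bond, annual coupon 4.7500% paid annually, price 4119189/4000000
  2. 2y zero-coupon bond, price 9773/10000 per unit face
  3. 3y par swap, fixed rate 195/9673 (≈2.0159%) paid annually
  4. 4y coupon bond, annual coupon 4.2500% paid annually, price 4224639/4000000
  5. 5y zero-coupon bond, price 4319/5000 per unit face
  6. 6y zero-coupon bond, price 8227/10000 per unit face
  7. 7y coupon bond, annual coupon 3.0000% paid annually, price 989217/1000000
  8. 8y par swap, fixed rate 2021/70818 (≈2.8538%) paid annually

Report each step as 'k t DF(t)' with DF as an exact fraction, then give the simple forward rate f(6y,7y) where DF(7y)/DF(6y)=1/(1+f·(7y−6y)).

step 1 [1y] bond c/1=19/400: DF=(4119189/4000000 − 19/400·(0))/(1+19/400) = 9831/10000 ≈ 0.983100
step 2 [2y] zero: DF = P = 9773/10000 ≈ 0.977300
step 3 [3y] swap r/1=195/9673: DF=(1 − 195/9673·(0.983100+0.977300))/(1+195/9673) = 1883/2000 ≈ 0.941500
step 4 [4y] bond c/1=17/400: DF=(4224639/4000000 − 17/400·(0.983100+0.977300+0.941500))/(1+17/400) = 2237/2500 ≈ 0.894800
step 5 [5y] zero: DF = P = 4319/5000 ≈ 0.863800
step 6 [6y] zero: DF = P = 8227/10000 ≈ 0.822700
step 7 [7y] bond c/1=3/100: DF=(989217/1000000 − 3/100·(0.983100+0.977300+0.941500+0.894800+0.863800+0.822700))/(1+3/100) = 8007/10000 ≈ 0.800700
step 8 [8y] swap r/1=2021/70818: DF=(1 − 2021/70818·(0.983100+0.977300+0.941500+0.894800+0.863800+0.822700+0.800700))/(1+2021/70818) = 7979/10000 ≈ 0.797900

1 1 9831/10000
2 2 9773/10000
3 3 1883/2000
4 4 2237/2500
5 5 4319/5000
6 6 8227/10000
7 7 8007/10000
8 8 7979/10000
f(6y,7y) = ((8227/10000)/(8007/10000) − 1)/(1) = 220/8007 ≈ 2.7476%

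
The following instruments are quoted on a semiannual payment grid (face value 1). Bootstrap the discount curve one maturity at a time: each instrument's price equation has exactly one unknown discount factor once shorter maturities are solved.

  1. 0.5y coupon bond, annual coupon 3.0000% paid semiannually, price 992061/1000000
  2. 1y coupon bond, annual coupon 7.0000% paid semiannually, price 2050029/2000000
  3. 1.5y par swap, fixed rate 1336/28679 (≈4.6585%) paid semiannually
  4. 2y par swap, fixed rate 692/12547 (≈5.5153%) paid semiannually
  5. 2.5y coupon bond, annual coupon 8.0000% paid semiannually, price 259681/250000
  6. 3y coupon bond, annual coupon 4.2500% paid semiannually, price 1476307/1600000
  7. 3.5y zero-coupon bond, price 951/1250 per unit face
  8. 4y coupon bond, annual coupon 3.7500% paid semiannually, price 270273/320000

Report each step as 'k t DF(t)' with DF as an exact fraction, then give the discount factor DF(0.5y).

1 1/2 4887/5000
2 1 9573/10000
3 3/2 2333/2500
4 2 4481/5000
5 5/2 427/500
6 3 4037/5000
7 7/2 951/1250
8 4 447/625
DF(0.5y) = 4887/5000 ≈ 0.977400

step 1 [0.5y] bond c/2=3/200: DF=(992061/1000000 − 3/200·(0))/(1+3/200) = 4887/5000 ≈ 0.977400
step 2 [1y] bond c/2=7/200: DF=(2050029/2000000 − 7/200·(0.977400))/(1+7/200) = 9573/10000 ≈ 0.957300
step 3 [1.5y] swap r/2=668/28679: DF=(1 − 668/28679·(0.977400+0.957300))/(1+668/28679) = 2333/2500 ≈ 0.933200
step 4 [2y] swap r/2=346/12547: DF=(1 − 346/12547·(0.977400+0.957300+0.933200))/(1+346/12547) = 4481/5000 ≈ 0.896200
step 5 [2.5y] bond c/2=1/25: DF=(259681/250000 − 1/25·(0.977400+0.957300+0.933200+0.896200))/(1+1/25) = 427/500 ≈ 0.854000
step 6 [3y] bond c/2=17/800: DF=(1476307/1600000 − 17/800·(0.977400+0.957300+0.933200+0.896200+0.854000))/(1+17/800) = 4037/5000 ≈ 0.807400
step 7 [3.5y] zero: DF = P = 951/1250 ≈ 0.760800
step 8 [4y] bond c/2=3/160: DF=(270273/320000 − 3/160·(0.977400+0.957300+0.933200+0.896200+0.854000+0.807400+0.760800))/(1+3/160) = 447/625 ≈ 0.715200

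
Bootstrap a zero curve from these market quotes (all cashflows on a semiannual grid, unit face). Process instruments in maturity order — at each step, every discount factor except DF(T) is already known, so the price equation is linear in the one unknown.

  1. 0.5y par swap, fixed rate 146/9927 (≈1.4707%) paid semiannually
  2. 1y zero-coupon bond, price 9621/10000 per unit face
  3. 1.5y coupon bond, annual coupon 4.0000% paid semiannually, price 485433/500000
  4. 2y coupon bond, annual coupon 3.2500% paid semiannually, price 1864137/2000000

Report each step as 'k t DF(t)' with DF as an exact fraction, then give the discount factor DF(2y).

1 1/2 9927/10000
2 1 9621/10000
3 3/2 1827/2000
4 2 8713/10000
DF(2y) = 8713/10000 ≈ 0.871300

step 1 [0.5y] swap r/2=73/9927: DF=(1 − 73/9927·(0))/(1+73/9927) = 9927/10000 ≈ 0.992700
step 2 [1y] zero: DF = P = 9621/10000 ≈ 0.962100
step 3 [1.5y] bond c/2=1/50: DF=(485433/500000 − 1/50·(0.992700+0.962100))/(1+1/50) = 1827/2000 ≈ 0.913500
step 4 [2y] bond c/2=13/800: DF=(1864137/2000000 − 13/800·(0.992700+0.962100+0.913500))/(1+13/800) = 8713/10000 ≈ 0.871300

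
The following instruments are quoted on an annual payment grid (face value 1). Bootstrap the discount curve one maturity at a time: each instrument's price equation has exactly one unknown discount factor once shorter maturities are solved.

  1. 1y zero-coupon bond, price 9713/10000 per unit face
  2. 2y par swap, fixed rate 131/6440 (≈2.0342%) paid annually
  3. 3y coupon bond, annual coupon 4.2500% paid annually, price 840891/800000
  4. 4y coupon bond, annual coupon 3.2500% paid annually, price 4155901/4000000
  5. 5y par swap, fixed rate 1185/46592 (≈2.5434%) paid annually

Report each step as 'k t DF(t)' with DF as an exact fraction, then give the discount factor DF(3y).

step 1 [1y] zero: DF = P = 9713/10000 ≈ 0.971300
step 2 [2y] swap r/1=131/6440: DF=(1 − 131/6440·(0.971300))/(1+131/6440) = 9607/10000 ≈ 0.960700
step 3 [3y] bond c/1=17/400: DF=(840891/800000 − 17/400·(0.971300+0.960700))/(1+17/400) = 1859/2000 ≈ 0.929500
step 4 [4y] bond c/1=13/400: DF=(4155901/4000000 − 13/400·(0.971300+0.960700+0.929500))/(1+13/400) = 4581/5000 ≈ 0.916200
step 5 [5y] swap r/1=1185/46592: DF=(1 − 1185/46592·(0.971300+0.960700+0.929500+0.916200))/(1+1185/46592) = 1763/2000 ≈ 0.881500

1 1 9713/10000
2 2 9607/10000
3 3 1859/2000
4 4 4581/5000
5 5 1763/2000
DF(3y) = 1859/2000 ≈ 0.929500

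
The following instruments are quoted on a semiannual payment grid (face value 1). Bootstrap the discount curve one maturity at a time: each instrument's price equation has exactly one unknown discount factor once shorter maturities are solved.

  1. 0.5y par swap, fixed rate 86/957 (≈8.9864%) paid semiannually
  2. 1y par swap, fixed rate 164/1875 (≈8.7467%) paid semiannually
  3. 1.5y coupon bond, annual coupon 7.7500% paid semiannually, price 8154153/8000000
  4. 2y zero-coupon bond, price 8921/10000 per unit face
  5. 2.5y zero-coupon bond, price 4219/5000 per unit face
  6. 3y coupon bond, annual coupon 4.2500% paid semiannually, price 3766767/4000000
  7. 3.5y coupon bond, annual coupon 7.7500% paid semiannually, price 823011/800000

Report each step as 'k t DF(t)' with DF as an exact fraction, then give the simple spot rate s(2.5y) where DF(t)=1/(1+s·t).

1 1/2 957/1000
2 1 459/500
3 3/2 9113/10000
4 2 8921/10000
5 5/2 4219/5000
6 3 207/250
7 7/2 1977/2500
s(2.5y) = (1/(4219/5000) − 1)/(5/2) = 1562/21095 ≈ 7.4046%

step 1 [0.5y] swap r/2=43/957: DF=(1 − 43/957·(0))/(1+43/957) = 957/1000 ≈ 0.957000
step 2 [1y] swap r/2=82/1875: DF=(1 − 82/1875·(0.957000))/(1+82/1875) = 459/500 ≈ 0.918000
step 3 [1.5y] bond c/2=31/800: DF=(8154153/8000000 − 31/800·(0.957000+0.918000))/(1+31/800) = 9113/10000 ≈ 0.911300
step 4 [2y] zero: DF = P = 8921/10000 ≈ 0.892100
step 5 [2.5y] zero: DF = P = 4219/5000 ≈ 0.843800
step 6 [3y] bond c/2=17/800: DF=(3766767/4000000 − 17/800·(0.957000+0.918000+0.911300+0.892100+0.843800))/(1+17/800) = 207/250 ≈ 0.828000
step 7 [3.5y] bond c/2=31/800: DF=(823011/800000 − 31/800·(0.957000+0.918000+0.911300+0.892100+0.843800+0.828000))/(1+31/800) = 1977/2500 ≈ 0.790800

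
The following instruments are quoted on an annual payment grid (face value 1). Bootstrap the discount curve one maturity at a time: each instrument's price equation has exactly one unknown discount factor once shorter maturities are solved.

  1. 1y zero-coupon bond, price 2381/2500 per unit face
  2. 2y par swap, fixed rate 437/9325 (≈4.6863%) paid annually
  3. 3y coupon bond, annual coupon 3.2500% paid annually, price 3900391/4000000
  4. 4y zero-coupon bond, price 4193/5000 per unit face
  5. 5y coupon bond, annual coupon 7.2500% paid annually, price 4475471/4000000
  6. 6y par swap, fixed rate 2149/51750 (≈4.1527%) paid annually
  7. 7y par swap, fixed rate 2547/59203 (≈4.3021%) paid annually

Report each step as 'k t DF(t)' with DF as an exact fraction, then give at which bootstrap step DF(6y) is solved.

1 1 2381/2500
2 2 4563/5000
3 3 8857/10000
4 4 4193/5000
5 5 4003/5000
6 6 7851/10000
7 7 7453/10000
DF(6y) is solved at step 6

step 1 [1y] zero: DF = P = 2381/2500 ≈ 0.952400
step 2 [2y] swap r/1=437/9325: DF=(1 − 437/9325·(0.952400))/(1+437/9325) = 4563/5000 ≈ 0.912600
step 3 [3y] bond c/1=13/400: DF=(3900391/4000000 − 13/400·(0.952400+0.912600))/(1+13/400) = 8857/10000 ≈ 0.885700
step 4 [4y] zero: DF = P = 4193/5000 ≈ 0.838600
step 5 [5y] bond c/1=29/400: DF=(4475471/4000000 − 29/400·(0.952400+0.912600+0.885700+0.838600))/(1+29/400) = 4003/5000 ≈ 0.800600
step 6 [6y] swap r/1=2149/51750: DF=(1 − 2149/51750·(0.952400+0.912600+0.885700+0.838600+0.800600))/(1+2149/51750) = 7851/10000 ≈ 0.785100
step 7 [7y] swap r/1=2547/59203: DF=(1 − 2547/59203·(0.952400+0.912600+0.885700+0.838600+0.800600+0.785100))/(1+2547/59203) = 7453/10000 ≈ 0.745300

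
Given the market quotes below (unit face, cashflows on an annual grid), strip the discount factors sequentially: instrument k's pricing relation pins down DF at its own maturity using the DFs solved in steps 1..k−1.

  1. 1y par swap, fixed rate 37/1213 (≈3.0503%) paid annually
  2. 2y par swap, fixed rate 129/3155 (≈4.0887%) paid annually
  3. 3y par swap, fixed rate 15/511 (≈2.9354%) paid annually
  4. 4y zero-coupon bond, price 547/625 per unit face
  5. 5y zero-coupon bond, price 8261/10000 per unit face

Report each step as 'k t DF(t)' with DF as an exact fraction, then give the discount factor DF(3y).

step 1 [1y] swap r/1=37/1213: DF=(1 − 37/1213·(0))/(1+37/1213) = 1213/1250 ≈ 0.970400
step 2 [2y] swap r/1=129/3155: DF=(1 − 129/3155·(0.970400))/(1+129/3155) = 4613/5000 ≈ 0.922600
step 3 [3y] swap r/1=15/511: DF=(1 − 15/511·(0.970400+0.922600))/(1+15/511) = 367/400 ≈ 0.917500
step 4 [4y] zero: DF = P = 547/625 ≈ 0.875200
step 5 [5y] zero: DF = P = 8261/10000 ≈ 0.826100

1 1 1213/1250
2 2 4613/5000
3 3 367/400
4 4 547/625
5 5 8261/10000
DF(3y) = 367/400 ≈ 0.917500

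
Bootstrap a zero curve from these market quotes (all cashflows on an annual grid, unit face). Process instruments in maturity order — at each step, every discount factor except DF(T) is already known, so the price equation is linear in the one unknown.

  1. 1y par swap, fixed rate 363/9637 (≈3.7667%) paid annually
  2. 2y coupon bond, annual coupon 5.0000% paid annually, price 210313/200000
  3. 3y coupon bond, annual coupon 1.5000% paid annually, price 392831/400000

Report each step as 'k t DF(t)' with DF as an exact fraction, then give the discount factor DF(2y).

1 1 9637/10000
2 2 2389/2500
3 3 587/625
DF(2y) = 2389/2500 ≈ 0.955600

step 1 [1y] swap r/1=363/9637: DF=(1 − 363/9637·(0))/(1+363/9637) = 9637/10000 ≈ 0.963700
step 2 [2y] bond c/1=1/20: DF=(210313/200000 − 1/20·(0.963700))/(1+1/20) = 2389/2500 ≈ 0.955600
step 3 [3y] bond c/1=3/200: DF=(392831/400000 − 3/200·(0.963700+0.955600))/(1+3/200) = 587/625 ≈ 0.939200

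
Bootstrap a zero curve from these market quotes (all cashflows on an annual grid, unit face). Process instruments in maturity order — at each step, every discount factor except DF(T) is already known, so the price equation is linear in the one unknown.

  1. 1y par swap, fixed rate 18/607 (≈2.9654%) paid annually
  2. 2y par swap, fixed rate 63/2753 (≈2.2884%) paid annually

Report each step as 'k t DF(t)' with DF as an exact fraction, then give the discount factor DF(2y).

step 1 [1y] swap r/1=18/607: DF=(1 − 18/607·(0))/(1+18/607) = 607/625 ≈ 0.971200
step 2 [2y] swap r/1=63/2753: DF=(1 − 63/2753·(0.971200))/(1+63/2753) = 9559/10000 ≈ 0.955900

1 1 607/625
2 2 9559/10000
DF(2y) = 9559/10000 ≈ 0.955900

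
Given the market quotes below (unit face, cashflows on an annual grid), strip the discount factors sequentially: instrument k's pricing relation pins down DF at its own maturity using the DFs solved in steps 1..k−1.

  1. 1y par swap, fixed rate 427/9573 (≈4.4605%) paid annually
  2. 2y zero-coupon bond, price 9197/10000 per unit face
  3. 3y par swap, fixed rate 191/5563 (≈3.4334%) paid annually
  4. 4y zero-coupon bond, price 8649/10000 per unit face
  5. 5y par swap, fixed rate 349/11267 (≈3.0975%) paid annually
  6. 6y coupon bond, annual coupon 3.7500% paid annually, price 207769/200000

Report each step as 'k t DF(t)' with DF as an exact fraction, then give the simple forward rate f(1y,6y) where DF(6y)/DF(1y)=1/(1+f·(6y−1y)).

step 1 [1y] swap r/1=427/9573: DF=(1 − 427/9573·(0))/(1+427/9573) = 9573/10000 ≈ 0.957300
step 2 [2y] zero: DF = P = 9197/10000 ≈ 0.919700
step 3 [3y] swap r/1=191/5563: DF=(1 − 191/5563·(0.957300+0.919700))/(1+191/5563) = 1809/2000 ≈ 0.904500
step 4 [4y] zero: DF = P = 8649/10000 ≈ 0.864900
step 5 [5y] swap r/1=349/11267: DF=(1 − 349/11267·(0.957300+0.919700+0.904500+0.864900))/(1+349/11267) = 2151/2500 ≈ 0.860400
step 6 [6y] bond c/1=3/80: DF=(207769/200000 − 3/80·(0.957300+0.919700+0.904500+0.864900+0.860400))/(1+3/80) = 524/625 ≈ 0.838400

1 1 9573/10000
2 2 9197/10000
3 3 1809/2000
4 4 8649/10000
5 5 2151/2500
6 6 524/625
f(1y,6y) = ((9573/10000)/(524/625) − 1)/(5) = 1189/41920 ≈ 2.8364%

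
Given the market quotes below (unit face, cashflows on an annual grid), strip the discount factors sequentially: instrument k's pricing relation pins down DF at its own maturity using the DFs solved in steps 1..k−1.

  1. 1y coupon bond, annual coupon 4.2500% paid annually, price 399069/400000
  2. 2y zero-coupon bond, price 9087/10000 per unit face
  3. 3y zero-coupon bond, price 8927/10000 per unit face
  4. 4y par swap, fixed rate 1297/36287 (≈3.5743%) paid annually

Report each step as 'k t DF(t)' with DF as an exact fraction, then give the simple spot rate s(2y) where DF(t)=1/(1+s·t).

step 1 [1y] bond c/1=17/400: DF=(399069/400000 − 17/400·(0))/(1+17/400) = 957/1000 ≈ 0.957000
step 2 [2y] zero: DF = P = 9087/10000 ≈ 0.908700
step 3 [3y] zero: DF = P = 8927/10000 ≈ 0.892700
step 4 [4y] swap r/1=1297/36287: DF=(1 − 1297/36287·(0.957000+0.908700+0.892700))/(1+1297/36287) = 8703/10000 ≈ 0.870300

1 1 957/1000
2 2 9087/10000
3 3 8927/10000
4 4 8703/10000
s(2y) = (1/(9087/10000) − 1)/(2) = 913/18174 ≈ 5.0237%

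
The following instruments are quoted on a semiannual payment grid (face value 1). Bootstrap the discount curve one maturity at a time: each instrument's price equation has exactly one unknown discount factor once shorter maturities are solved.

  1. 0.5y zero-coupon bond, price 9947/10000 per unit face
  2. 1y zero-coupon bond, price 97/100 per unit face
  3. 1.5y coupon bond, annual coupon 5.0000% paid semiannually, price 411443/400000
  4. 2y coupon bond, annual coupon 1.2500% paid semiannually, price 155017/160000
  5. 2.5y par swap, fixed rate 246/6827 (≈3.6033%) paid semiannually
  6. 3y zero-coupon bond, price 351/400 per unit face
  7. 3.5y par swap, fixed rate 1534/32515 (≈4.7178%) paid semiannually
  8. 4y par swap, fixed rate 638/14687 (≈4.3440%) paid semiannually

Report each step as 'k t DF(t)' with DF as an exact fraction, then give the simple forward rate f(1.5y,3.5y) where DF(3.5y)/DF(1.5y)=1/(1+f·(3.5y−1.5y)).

1 1/2 9947/10000
2 1 97/100
3 3/2 2389/2500
4 2 9447/10000
5 5/2 9139/10000
6 3 351/400
7 7/2 4233/5000
8 4 1681/2000
f(1.5y,3.5y) = ((2389/2500)/(4233/5000) − 1)/(2) = 545/8466 ≈ 6.4375%

step 1 [0.5y] zero: DF = P = 9947/10000 ≈ 0.994700
step 2 [1y] zero: DF = P = 97/100 ≈ 0.970000
step 3 [1.5y] bond c/2=1/40: DF=(411443/400000 − 1/40·(0.994700+0.970000))/(1+1/40) = 2389/2500 ≈ 0.955600
step 4 [2y] bond c/2=1/160: DF=(155017/160000 − 1/160·(0.994700+0.970000+0.955600))/(1+1/160) = 9447/10000 ≈ 0.944700
step 5 [2.5y] swap r/2=123/6827: DF=(1 − 123/6827·(0.994700+0.970000+0.955600+0.944700))/(1+123/6827) = 9139/10000 ≈ 0.913900
step 6 [3y] zero: DF = P = 351/400 ≈ 0.877500
step 7 [3.5y] swap r/2=767/32515: DF=(1 − 767/32515·(0.994700+0.970000+0.955600+0.944700+0.913900+0.877500))/(1+767/32515) = 4233/5000 ≈ 0.846600
step 8 [4y] swap r/2=319/14687: DF=(1 − 319/14687·(0.994700+0.970000+0.955600+0.944700+0.913900+0.877500+0.846600))/(1+319/14687) = 1681/2000 ≈ 0.840500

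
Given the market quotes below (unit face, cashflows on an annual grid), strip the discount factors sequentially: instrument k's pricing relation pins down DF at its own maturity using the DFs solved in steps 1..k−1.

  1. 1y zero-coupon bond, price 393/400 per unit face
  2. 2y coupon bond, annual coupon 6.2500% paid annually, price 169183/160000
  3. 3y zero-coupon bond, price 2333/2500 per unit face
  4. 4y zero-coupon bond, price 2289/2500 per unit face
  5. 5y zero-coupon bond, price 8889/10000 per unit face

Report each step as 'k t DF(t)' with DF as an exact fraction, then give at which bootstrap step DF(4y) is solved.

1 1 393/400
2 2 4687/5000
3 3 2333/2500
4 4 2289/2500
5 5 8889/10000
DF(4y) is solved at step 4

step 1 [1y] zero: DF = P = 393/400 ≈ 0.982500
step 2 [2y] bond c/1=1/16: DF=(169183/160000 − 1/16·(0.982500))/(1+1/16) = 4687/5000 ≈ 0.937400
step 3 [3y] zero: DF = P = 2333/2500 ≈ 0.933200
step 4 [4y] zero: DF = P = 2289/2500 ≈ 0.915600
step 5 [5y] zero: DF = P = 8889/10000 ≈ 0.888900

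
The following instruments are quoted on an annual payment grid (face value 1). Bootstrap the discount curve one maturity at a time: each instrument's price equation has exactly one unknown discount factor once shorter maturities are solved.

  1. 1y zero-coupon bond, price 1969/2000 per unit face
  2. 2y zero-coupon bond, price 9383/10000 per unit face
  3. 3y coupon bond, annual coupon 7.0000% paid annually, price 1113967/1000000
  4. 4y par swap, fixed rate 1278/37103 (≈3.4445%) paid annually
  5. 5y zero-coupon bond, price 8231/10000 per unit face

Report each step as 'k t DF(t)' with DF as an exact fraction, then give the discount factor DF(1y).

step 1 [1y] zero: DF = P = 1969/2000 ≈ 0.984500
step 2 [2y] zero: DF = P = 9383/10000 ≈ 0.938300
step 3 [3y] bond c/1=7/100: DF=(1113967/1000000 − 7/100·(0.984500+0.938300))/(1+7/100) = 9153/10000 ≈ 0.915300
step 4 [4y] swap r/1=1278/37103: DF=(1 − 1278/37103·(0.984500+0.938300+0.915300))/(1+1278/37103) = 4361/5000 ≈ 0.872200
step 5 [5y] zero: DF = P = 8231/10000 ≈ 0.823100

1 1 1969/2000
2 2 9383/10000
3 3 9153/10000
4 4 4361/5000
5 5 8231/10000
DF(1y) = 1969/2000 ≈ 0.984500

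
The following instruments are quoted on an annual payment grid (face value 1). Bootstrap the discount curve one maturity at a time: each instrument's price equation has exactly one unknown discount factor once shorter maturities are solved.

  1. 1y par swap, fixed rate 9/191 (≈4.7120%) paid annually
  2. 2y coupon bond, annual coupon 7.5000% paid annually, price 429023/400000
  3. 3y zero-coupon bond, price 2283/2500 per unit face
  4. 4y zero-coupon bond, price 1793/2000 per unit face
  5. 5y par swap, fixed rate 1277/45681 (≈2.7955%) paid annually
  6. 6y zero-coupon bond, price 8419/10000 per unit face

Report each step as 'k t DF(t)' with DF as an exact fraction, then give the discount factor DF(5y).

1 1 191/200
2 2 9311/10000
3 3 2283/2500
4 4 1793/2000
5 5 8723/10000
6 6 8419/10000
DF(5y) = 8723/10000 ≈ 0.872300

step 1 [1y] swap r/1=9/191: DF=(1 − 9/191·(0))/(1+9/191) = 191/200 ≈ 0.955000
step 2 [2y] bond c/1=3/40: DF=(429023/400000 − 3/40·(0.955000))/(1+3/40) = 9311/10000 ≈ 0.931100
step 3 [3y] zero: DF = P = 2283/2500 ≈ 0.913200
step 4 [4y] zero: DF = P = 1793/2000 ≈ 0.896500
step 5 [5y] swap r/1=1277/45681: DF=(1 − 1277/45681·(0.955000+0.931100+0.913200+0.896500))/(1+1277/45681) = 8723/10000 ≈ 0.872300
step 6 [6y] zero: DF = P = 8419/10000 ≈ 0.841900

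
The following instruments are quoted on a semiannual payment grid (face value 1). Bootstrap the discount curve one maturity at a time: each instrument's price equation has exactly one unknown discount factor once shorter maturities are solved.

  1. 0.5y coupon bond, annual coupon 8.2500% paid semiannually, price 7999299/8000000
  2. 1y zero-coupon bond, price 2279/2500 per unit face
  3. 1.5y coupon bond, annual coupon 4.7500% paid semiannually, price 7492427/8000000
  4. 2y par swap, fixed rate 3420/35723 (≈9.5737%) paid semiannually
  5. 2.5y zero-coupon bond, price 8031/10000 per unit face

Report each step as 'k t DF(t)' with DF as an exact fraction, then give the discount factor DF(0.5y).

step 1 [0.5y] bond c/2=33/800: DF=(7999299/8000000 − 33/800·(0))/(1+33/800) = 9603/10000 ≈ 0.960300
step 2 [1y] zero: DF = P = 2279/2500 ≈ 0.911600
step 3 [1.5y] bond c/2=19/800: DF=(7492427/8000000 − 19/800·(0.960300+0.911600))/(1+19/800) = 4357/5000 ≈ 0.871400
step 4 [2y] swap r/2=1710/35723: DF=(1 − 1710/35723·(0.960300+0.911600+0.871400))/(1+1710/35723) = 829/1000 ≈ 0.829000
step 5 [2.5y] zero: DF = P = 8031/10000 ≈ 0.803100

1 1/2 9603/10000
2 1 2279/2500
3 3/2 4357/5000
4 2 829/1000
5 5/2 8031/10000
DF(0.5y) = 9603/10000 ≈ 0.960300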